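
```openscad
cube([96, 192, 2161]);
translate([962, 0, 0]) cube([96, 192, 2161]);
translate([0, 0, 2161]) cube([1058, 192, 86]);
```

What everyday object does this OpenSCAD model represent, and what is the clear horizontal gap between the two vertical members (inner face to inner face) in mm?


A door frame. The clear opening width is 866 mm.

Two 2161 mm tall posts with a header on top — a door frame. The left jamb is 96 mm wide at x = 0; the right jamb starts at x = 962. The clear opening is 962 − 96 = 866 mm.


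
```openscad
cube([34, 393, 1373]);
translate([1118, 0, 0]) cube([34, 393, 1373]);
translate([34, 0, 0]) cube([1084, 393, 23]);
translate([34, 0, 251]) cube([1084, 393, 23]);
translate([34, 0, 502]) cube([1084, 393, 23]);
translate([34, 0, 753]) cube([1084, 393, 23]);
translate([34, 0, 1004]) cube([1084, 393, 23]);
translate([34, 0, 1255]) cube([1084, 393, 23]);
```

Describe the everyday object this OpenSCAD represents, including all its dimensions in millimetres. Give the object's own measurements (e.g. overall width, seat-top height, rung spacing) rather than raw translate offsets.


An open bookshelf. Two side panels, each 34 mm thick, 393 mm deep and 1373 mm tall, stand 1152 mm apart (outside-to-outside). Between them sit 6 shelves, each 23 mm thick and 393 mm deep, spanning the full gap between the sides. The bottom shelf rests on the floor (its underside at z = 0) and the clear gap between one shelf's top and the next shelf's underside is 228 mm.


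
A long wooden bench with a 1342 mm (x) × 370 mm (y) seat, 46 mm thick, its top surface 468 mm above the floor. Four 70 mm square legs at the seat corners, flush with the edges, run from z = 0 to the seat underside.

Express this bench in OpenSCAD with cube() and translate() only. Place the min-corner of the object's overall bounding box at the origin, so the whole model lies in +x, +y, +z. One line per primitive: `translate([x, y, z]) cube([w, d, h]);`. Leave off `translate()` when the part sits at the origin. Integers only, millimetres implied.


translate([0, 0, 422]) cube([1342, 370, 46]);
cube([70, 70, 422]);
translate([0, 300, 0]) cube([70, 70, 422]);
translate([1272, 0, 0]) cube([70, 70, 422]);
translate([1272, 300, 0]) cube([70, 70, 422]);


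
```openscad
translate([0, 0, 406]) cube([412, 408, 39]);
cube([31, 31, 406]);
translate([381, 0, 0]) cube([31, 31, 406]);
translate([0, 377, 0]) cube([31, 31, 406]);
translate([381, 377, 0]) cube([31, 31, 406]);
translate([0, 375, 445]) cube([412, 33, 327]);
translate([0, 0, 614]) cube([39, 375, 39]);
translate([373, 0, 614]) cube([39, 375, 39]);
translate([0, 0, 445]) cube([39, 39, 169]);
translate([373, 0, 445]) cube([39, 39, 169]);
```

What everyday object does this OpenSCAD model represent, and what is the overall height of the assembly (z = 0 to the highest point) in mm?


A chair. The overall height is 772 mm.

A slab on four corner posts with a tall panel at the back — a chair. The seat slab sits at z = 406 with thickness 39, and the 327 mm backrest starts at the seat top, so the overall height is 406 + 39 + 327 = 772 mm.


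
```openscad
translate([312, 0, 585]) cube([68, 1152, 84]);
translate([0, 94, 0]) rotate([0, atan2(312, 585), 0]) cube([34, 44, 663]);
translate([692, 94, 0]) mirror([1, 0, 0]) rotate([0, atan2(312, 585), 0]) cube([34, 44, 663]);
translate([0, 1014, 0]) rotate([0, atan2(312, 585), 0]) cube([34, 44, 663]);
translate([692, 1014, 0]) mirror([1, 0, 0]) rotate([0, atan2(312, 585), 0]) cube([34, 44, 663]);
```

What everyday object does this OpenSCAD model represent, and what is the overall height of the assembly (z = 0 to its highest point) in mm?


A sawhorse. The overall height is 669 mm.

A beam across two mirrored pairs of raked legs — a sawhorse. The beam's underside is at z = 585 (matching the legs' vertical rise in atan2(312, 585)) and the beam is 84 mm tall, so its top is at 585 + 84 = 669 mm. The raked legs top out at the beam's underside, so that is the highest point.


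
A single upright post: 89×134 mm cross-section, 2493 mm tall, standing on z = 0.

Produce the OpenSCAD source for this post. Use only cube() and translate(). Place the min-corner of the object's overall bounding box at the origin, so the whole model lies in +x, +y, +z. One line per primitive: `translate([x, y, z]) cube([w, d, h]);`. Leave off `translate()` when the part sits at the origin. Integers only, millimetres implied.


cube([89, 134, 2493]);


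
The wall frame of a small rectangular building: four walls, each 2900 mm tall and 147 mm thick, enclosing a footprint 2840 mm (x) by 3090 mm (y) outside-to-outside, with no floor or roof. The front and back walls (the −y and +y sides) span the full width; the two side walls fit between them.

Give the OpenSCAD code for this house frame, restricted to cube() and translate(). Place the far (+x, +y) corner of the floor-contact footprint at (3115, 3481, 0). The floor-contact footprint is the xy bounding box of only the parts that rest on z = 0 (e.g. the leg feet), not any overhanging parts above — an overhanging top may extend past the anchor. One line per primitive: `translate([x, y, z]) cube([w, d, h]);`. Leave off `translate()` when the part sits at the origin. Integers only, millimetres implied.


translate([275, 391, 0]) cube([2840, 147, 2900]);
translate([275, 3334, 0]) cube([2840, 147, 2900]);
translate([275, 538, 0]) cube([147, 2796, 2900]);
translate([2968, 538, 0]) cube([147, 2796, 2900]);


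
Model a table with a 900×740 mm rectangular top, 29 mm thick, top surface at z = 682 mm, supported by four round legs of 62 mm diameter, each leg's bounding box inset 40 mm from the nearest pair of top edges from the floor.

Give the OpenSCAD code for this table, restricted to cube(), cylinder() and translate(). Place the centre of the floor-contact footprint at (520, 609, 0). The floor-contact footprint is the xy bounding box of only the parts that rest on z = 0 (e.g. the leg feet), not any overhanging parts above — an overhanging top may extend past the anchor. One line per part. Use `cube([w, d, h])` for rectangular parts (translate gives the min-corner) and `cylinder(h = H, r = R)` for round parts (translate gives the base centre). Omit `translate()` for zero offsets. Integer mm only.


translate([70, 239, 653]) cube([900, 740, 29]);
translate([141, 310, 0]) cylinder(h = 653, r = 31);
translate([899, 310, 0]) cylinder(h = 653, r = 31);
translate([141, 908, 0]) cylinder(h = 653, r = 31);
translate([899, 908, 0]) cylinder(h = 653, r = 31);


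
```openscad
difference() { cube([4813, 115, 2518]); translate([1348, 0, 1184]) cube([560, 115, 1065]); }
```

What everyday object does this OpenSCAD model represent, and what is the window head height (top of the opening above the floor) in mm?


A wall with a window opening. The window head height is 2249 mm.

A wall with a rectangular opening subtracted — a window. Sill at z = 1184, opening 1065 mm tall, so the head is at 1184 + 1065 = 2249 mm.


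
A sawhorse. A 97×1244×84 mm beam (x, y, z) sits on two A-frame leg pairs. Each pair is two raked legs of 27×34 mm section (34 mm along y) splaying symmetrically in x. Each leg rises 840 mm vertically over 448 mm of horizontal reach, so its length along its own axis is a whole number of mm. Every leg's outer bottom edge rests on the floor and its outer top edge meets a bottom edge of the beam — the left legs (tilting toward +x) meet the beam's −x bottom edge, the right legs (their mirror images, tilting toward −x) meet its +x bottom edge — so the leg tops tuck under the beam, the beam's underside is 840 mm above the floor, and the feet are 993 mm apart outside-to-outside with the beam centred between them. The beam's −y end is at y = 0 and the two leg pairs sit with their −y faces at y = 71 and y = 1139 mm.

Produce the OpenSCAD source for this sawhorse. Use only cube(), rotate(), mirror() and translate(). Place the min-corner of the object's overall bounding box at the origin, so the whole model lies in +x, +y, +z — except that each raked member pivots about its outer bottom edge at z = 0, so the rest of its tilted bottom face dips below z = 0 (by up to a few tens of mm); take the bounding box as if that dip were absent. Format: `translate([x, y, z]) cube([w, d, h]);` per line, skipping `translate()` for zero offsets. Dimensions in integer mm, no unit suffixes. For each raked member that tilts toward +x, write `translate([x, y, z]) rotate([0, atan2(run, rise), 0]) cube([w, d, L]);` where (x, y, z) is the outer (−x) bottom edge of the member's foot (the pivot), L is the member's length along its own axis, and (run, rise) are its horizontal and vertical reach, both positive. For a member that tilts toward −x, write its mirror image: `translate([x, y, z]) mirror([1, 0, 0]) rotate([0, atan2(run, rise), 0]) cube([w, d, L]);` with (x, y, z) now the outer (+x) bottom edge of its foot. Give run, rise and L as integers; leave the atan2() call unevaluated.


translate([448, 0, 840]) cube([97, 1244, 84]);
translate([0, 71, 0]) rotate([0, atan2(448, 840), 0]) cube([27, 34, 952]);
translate([993, 71, 0]) mirror([1, 0, 0]) rotate([0, atan2(448, 840), 0]) cube([27, 34, 952]);
translate([0, 1139, 0]) rotate([0, atan2(448, 840), 0]) cube([27, 34, 952]);
translate([993, 1139, 0]) mirror([1, 0, 0]) rotate([0, atan2(448, 840), 0]) cube([27, 34, 952]);


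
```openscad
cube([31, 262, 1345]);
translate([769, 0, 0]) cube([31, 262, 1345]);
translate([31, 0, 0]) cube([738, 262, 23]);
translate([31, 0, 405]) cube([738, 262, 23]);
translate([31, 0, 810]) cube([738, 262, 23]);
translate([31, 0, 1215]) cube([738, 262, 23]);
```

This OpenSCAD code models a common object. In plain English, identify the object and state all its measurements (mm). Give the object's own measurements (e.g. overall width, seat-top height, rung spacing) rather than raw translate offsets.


An open bookshelf. Two side panels, each 31 mm thick, 262 mm deep and 1345 mm tall, stand 800 mm apart (outside-to-outside). Between them sit 4 shelves, each 23 mm thick and 262 mm deep, spanning the full gap between the sides. The bottom shelf rests on the floor (its underside at z = 0) and the clear gap between one shelf's top and the next shelf's underside is 382 mm.


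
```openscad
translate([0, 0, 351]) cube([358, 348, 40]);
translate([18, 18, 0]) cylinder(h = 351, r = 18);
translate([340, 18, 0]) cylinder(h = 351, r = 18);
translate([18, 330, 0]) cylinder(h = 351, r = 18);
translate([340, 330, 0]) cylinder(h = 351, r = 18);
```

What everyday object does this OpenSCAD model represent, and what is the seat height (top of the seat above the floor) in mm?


A stool. The seat height is 391 mm.

A 358×348×40 slab at z = 351 on four corner cylinders — a stool. The seat top is 351 + 40 = 391 mm.


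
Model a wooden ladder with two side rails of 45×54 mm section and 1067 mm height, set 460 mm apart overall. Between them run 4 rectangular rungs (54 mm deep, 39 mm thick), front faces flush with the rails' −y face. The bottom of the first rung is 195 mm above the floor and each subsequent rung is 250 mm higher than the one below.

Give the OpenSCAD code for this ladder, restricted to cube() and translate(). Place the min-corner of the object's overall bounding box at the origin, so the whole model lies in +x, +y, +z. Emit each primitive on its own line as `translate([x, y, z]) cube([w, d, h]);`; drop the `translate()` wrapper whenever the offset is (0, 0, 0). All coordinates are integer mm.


cube([45, 54, 1067]);
translate([415, 0, 0]) cube([45, 54, 1067]);
translate([45, 0, 195]) cube([370, 54, 39]);
translate([45, 0, 445]) cube([370, 54, 39]);
translate([45, 0, 695]) cube([370, 54, 39]);
translate([45, 0, 945]) cube([370, 54, 39]);


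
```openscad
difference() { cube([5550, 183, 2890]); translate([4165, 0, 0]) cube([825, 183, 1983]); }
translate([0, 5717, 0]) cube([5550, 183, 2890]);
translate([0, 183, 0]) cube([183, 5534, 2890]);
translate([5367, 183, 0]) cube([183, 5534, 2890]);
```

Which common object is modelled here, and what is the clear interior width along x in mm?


A single room. The interior width is 5184 mm.

Four walls enclosing a rectangle with a door in the front wall — a room. Outside width 5550 minus two 183 mm walls gives 5184 mm.


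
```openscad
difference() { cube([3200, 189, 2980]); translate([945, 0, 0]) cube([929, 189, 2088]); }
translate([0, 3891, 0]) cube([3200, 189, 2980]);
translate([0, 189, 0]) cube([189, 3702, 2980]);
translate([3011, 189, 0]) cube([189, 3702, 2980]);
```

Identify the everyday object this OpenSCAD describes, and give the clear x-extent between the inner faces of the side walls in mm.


A single room. The interior width is 2822 mm.

Four walls enclosing a rectangle with a door in the front wall — a room. Outside width 3200 minus two 189 mm walls gives 2822 mm.


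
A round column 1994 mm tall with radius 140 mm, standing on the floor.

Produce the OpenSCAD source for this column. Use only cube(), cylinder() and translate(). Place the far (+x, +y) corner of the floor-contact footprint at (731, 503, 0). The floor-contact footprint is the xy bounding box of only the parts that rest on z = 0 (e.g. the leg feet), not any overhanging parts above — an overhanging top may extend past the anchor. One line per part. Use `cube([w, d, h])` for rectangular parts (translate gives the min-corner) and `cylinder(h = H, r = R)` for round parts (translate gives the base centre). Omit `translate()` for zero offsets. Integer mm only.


translate([591, 363, 0]) cylinder(h = 1994, r = 140);


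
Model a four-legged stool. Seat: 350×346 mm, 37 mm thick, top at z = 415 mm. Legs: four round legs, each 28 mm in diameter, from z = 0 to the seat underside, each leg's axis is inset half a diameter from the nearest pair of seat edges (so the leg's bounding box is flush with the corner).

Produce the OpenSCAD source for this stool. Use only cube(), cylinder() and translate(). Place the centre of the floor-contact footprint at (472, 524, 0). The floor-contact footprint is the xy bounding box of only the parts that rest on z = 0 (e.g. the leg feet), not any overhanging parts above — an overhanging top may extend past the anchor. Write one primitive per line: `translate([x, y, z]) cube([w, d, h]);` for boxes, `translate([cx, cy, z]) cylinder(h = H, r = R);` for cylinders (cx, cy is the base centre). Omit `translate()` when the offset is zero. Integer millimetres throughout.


// leg_h = 415 - 37 = 378
translate([297, 351, 378]) cube([350, 346, 37]);
translate([311, 365, 0]) cylinder(h = 378, r = 14);
translate([633, 365, 0]) cylinder(h = 378, r = 14);
translate([311, 683, 0]) cylinder(h = 378, r = 14);
translate([633, 683, 0]) cylinder(h = 378, r = 14);


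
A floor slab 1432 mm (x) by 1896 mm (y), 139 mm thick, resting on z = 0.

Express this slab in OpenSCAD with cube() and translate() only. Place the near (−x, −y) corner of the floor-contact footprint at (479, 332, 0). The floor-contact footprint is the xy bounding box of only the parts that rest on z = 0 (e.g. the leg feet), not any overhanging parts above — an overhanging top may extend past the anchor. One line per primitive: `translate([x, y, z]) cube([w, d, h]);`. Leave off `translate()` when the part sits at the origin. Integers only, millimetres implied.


translate([479, 332, 0]) cube([1432, 1896, 139]);


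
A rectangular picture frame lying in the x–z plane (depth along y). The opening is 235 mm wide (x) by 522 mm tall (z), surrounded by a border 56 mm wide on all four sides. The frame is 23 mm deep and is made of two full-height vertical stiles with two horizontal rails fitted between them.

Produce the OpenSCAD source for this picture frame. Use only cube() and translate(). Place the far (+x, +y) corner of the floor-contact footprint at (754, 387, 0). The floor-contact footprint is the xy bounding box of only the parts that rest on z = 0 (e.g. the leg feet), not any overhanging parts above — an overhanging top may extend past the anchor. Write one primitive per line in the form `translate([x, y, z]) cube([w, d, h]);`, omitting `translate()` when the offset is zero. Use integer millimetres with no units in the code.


translate([407, 364, 0]) cube([56, 23, 634]);
translate([698, 364, 0]) cube([56, 23, 634]);
translate([463, 364, 0]) cube([235, 23, 56]);
translate([463, 364, 578]) cube([235, 23, 56]);


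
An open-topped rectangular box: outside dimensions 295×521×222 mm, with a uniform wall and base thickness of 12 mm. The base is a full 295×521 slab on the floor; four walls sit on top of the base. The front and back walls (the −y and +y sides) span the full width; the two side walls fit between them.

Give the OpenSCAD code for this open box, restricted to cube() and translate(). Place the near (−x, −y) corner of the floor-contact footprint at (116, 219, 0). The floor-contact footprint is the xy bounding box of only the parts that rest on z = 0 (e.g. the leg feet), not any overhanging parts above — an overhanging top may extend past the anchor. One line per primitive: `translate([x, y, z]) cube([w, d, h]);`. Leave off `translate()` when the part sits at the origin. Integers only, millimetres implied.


translate([116, 219, 0]) cube([295, 521, 12]);
translate([116, 219, 12]) cube([295, 12, 210]);
translate([116, 728, 12]) cube([295, 12, 210]);
translate([116, 231, 12]) cube([12, 497, 210]);
translate([399, 231, 12]) cube([12, 497, 210]);


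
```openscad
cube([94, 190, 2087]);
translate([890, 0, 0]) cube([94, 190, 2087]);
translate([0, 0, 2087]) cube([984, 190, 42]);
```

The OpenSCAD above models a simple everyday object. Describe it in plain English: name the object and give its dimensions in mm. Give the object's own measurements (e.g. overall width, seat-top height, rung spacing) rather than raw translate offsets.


A door frame. The clear opening is 796 mm wide and 2087 mm high. Two 94 mm wide jambs, 190 mm deep, stand either side of the opening from the floor to the top of the opening. A 42 mm thick head sits across the top of both jambs, spanning the full outside width of the frame.


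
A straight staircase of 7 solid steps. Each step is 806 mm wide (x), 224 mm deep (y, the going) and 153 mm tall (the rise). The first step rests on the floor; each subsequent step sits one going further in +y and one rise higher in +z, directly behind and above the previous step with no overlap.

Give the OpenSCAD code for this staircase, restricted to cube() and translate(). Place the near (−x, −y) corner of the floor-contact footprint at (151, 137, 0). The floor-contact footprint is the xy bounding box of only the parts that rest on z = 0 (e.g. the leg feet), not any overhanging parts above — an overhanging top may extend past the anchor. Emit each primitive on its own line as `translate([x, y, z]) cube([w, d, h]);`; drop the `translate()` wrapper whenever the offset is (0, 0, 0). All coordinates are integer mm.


translate([151, 137, 0]) cube([806, 224, 153]);
translate([151, 361, 153]) cube([806, 224, 153]);
translate([151, 585, 306]) cube([806, 224, 153]);
translate([151, 809, 459]) cube([806, 224, 153]);
translate([151, 1033, 612]) cube([806, 224, 153]);
translate([151, 1257, 765]) cube([806, 224, 153]);
translate([151, 1481, 918]) cube([806, 224, 153]);


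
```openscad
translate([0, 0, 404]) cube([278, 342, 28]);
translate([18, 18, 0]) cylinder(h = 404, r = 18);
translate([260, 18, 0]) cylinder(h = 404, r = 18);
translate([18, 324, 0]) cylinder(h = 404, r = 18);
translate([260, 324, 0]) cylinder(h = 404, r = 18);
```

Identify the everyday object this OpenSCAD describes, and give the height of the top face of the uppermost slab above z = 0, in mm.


A stool. The seat height is 432 mm.

A 278×342×28 slab at z = 404 on four corner cylinders — a stool. The seat top is 404 + 28 = 432 mm.


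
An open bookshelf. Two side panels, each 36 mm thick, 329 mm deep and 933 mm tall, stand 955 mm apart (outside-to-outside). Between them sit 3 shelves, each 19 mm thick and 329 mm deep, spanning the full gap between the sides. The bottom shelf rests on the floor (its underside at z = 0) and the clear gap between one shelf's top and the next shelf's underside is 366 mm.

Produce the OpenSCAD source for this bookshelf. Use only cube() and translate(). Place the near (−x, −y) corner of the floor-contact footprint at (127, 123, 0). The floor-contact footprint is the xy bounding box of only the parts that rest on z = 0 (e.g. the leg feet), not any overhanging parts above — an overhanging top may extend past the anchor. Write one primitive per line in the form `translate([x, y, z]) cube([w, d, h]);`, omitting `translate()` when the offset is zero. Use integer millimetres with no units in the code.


translate([127, 123, 0]) cube([36, 329, 933]);
translate([1046, 123, 0]) cube([36, 329, 933]);
translate([163, 123, 0]) cube([883, 329, 19]);
translate([163, 123, 385]) cube([883, 329, 19]);
translate([163, 123, 770]) cube([883, 329, 19]);


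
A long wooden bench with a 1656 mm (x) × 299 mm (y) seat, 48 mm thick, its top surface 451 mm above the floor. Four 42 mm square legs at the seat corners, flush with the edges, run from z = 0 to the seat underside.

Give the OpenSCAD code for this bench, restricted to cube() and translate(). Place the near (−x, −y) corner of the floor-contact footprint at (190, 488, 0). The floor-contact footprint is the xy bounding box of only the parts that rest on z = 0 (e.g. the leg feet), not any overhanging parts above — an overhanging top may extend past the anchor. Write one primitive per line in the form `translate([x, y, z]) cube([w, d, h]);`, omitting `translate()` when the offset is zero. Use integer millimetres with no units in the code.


// leg_h = 451 − 48 = 403
translate([190, 488, 403]) cube([1656, 299, 48]);
translate([190, 488, 0]) cube([42, 42, 403]);
translate([190, 745, 0]) cube([42, 42, 403]);
translate([1804, 488, 0]) cube([42, 42, 403]);
translate([1804, 745, 0]) cube([42, 42, 403]);


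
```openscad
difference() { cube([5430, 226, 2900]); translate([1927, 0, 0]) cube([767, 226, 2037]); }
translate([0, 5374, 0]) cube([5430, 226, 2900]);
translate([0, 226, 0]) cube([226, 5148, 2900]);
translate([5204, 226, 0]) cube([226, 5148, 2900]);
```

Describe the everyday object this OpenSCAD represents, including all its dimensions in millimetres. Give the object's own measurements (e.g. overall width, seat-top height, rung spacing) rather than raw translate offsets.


A single room: four walls, each 2900 mm tall and 226 mm thick, enclosing an outside footprint 5430×5600 mm (x × y), no floor or roof. The front and back walls (−y and +y sides) run the full x-width; the side walls fit between their inner faces. A door opening 767 mm wide and 2037 mm tall is cut through the front wall from the floor up, its −x edge 1927 mm from the wall's −x end.


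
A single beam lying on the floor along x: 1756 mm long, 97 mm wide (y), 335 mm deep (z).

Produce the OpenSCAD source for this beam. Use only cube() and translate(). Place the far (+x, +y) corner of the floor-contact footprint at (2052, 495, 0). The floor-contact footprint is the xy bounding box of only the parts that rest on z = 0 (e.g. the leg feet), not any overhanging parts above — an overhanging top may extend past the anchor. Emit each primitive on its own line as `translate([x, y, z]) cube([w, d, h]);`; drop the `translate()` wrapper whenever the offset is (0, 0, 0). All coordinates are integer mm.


translate([296, 398, 0]) cube([1756, 97, 335]);


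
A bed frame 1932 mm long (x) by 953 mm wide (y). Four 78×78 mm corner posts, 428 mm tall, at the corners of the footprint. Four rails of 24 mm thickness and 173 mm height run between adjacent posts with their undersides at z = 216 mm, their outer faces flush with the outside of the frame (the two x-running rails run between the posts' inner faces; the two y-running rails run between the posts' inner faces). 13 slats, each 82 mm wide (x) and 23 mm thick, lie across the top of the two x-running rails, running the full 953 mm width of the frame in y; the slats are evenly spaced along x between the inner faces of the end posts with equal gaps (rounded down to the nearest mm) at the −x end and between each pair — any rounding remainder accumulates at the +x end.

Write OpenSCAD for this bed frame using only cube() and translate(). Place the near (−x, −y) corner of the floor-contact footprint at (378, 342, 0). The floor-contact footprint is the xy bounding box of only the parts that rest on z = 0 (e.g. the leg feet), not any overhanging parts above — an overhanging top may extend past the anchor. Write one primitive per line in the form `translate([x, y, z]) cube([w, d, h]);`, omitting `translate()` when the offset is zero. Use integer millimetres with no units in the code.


// slat z = rail_z + rail_h = 216 + 173 = 389
// slat gap = ⌊(1776 − 13·82) / 14⌋ = 50
translate([378, 342, 0]) cube([78, 78, 428]);
translate([378, 1217, 0]) cube([78, 78, 428]);
translate([2232, 342, 0]) cube([78, 78, 428]);
translate([2232, 1217, 0]) cube([78, 78, 428]);
translate([456, 342, 216]) cube([1776, 24, 173]);
translate([456, 1271, 216]) cube([1776, 24, 173]);
translate([378, 420, 216]) cube([24, 797, 173]);
translate([2286, 420, 216]) cube([24, 797, 173]);
translate([506, 342, 389]) cube([82, 953, 23]);
translate([638, 342, 389]) cube([82, 953, 23]);
translate([770, 342, 389]) cube([82, 953, 23]);
translate([902, 342, 389]) cube([82, 953, 23]);
translate([1034, 342, 389]) cube([82, 953, 23]);
translate([1166, 342, 389]) cube([82, 953, 23]);
translate([1298, 342, 389]) cube([82, 953, 23]);
translate([1430, 342, 389]) cube([82, 953, 23]);
translate([1562, 342, 389]) cube([82, 953, 23]);
translate([1694, 342, 389]) cube([82, 953, 23]);
translate([1826, 342, 389]) cube([82, 953, 23]);
translate([1958, 342, 389]) cube([82, 953, 23]);
translate([2090, 342, 389]) cube([82, 953, 23]);


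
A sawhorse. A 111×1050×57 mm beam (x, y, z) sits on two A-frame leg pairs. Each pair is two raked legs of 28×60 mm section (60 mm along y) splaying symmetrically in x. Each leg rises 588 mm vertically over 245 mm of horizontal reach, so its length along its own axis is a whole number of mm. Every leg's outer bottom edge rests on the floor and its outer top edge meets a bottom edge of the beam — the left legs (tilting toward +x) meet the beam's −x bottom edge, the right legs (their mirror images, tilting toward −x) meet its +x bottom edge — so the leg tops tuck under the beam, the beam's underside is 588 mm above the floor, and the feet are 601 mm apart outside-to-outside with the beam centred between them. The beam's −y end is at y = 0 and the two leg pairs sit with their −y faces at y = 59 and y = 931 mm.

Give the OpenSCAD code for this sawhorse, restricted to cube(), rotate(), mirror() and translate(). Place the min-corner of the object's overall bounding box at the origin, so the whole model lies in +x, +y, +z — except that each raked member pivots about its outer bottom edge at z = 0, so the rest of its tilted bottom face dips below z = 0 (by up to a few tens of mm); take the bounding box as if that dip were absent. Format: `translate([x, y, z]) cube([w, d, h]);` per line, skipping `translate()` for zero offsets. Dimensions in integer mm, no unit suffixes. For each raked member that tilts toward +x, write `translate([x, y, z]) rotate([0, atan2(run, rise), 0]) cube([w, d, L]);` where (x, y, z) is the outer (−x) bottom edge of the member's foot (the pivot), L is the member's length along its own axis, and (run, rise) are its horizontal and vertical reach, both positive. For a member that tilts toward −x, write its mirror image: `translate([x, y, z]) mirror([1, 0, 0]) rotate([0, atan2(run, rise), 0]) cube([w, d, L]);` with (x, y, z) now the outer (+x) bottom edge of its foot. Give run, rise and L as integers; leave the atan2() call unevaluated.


translate([245, 0, 588]) cube([111, 1050, 57]);
translate([0, 59, 0]) rotate([0, atan2(245, 588), 0]) cube([28, 60, 637]);
translate([601, 59, 0]) mirror([1, 0, 0]) rotate([0, atan2(245, 588), 0]) cube([28, 60, 637]);
translate([0, 931, 0]) rotate([0, atan2(245, 588), 0]) cube([28, 60, 637]);
translate([601, 931, 0]) mirror([1, 0, 0]) rotate([0, atan2(245, 588), 0]) cube([28, 60, 637]);


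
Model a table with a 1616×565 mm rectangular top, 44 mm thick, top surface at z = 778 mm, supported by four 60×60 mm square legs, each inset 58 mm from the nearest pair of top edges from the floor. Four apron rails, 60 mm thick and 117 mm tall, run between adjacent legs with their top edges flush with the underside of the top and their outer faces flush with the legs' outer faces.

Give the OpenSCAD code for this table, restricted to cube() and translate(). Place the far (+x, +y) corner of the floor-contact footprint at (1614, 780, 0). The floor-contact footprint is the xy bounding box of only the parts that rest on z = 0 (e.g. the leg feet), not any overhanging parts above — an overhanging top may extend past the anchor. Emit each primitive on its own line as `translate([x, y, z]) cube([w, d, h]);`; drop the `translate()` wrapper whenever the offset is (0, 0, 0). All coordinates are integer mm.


translate([56, 273, 734]) cube([1616, 565, 44]);
translate([114, 331, 0]) cube([60, 60, 734]);
translate([1554, 331, 0]) cube([60, 60, 734]);
translate([114, 720, 0]) cube([60, 60, 734]);
translate([1554, 720, 0]) cube([60, 60, 734]);
translate([174, 331, 617]) cube([1380, 60, 117]);
translate([174, 720, 617]) cube([1380, 60, 117]);
translate([114, 391, 617]) cube([60, 329, 117]);
translate([1554, 391, 617]) cube([60, 329, 117]);


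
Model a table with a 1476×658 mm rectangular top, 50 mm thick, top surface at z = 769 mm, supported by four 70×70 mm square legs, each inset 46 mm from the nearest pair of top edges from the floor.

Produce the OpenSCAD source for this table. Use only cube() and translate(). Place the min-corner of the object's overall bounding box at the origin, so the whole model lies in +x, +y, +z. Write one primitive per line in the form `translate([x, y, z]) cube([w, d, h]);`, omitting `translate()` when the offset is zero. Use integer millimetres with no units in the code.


translate([0, 0, 719]) cube([1476, 658, 50]);
translate([46, 46, 0]) cube([70, 70, 719]);
translate([1360, 46, 0]) cube([70, 70, 719]);
translate([46, 542, 0]) cube([70, 70, 719]);
translate([1360, 542, 0]) cube([70, 70, 719]);


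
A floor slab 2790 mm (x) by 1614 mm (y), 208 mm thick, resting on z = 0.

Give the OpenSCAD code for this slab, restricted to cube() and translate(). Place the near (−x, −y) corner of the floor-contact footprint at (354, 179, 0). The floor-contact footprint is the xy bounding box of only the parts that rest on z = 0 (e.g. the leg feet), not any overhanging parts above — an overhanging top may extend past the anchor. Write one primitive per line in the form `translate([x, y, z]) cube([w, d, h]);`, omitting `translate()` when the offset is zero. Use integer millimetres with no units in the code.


translate([354, 179, 0]) cube([2790, 1614, 208]);


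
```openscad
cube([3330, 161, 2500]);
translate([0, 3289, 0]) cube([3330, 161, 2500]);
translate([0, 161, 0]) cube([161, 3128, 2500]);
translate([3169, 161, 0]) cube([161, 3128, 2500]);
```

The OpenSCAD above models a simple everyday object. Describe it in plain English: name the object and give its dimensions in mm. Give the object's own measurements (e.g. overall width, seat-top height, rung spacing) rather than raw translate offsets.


The wall frame of a small rectangular building: four walls, each 2500 mm tall and 161 mm thick, enclosing a footprint 3330 mm (x) by 3450 mm (y) outside-to-outside, with no floor or roof. The front and back walls (the −y and +y sides) span the full width; the two side walls fit between them.


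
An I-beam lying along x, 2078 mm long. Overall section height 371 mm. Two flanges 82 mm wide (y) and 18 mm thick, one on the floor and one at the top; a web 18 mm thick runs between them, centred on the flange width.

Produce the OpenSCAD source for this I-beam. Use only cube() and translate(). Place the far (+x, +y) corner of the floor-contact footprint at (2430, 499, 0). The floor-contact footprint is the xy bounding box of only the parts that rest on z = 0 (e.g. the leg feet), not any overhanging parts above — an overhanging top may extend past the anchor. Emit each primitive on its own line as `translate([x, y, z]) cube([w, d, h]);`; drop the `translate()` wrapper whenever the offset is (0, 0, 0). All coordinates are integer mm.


translate([352, 417, 0]) cube([2078, 82, 18]);
translate([352, 449, 18]) cube([2078, 18, 335]);
translate([352, 417, 353]) cube([2078, 82, 18]);


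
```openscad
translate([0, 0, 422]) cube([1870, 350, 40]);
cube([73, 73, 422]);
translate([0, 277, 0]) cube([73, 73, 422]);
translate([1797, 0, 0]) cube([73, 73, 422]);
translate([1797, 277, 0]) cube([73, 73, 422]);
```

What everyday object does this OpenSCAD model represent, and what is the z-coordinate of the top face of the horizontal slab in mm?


A bench. The seat-top height is 462 mm.

A long slab on four corner posts — a bench. The slab sits at z = 422 with thickness 40, so the top is 422 + 40 = 462 mm.


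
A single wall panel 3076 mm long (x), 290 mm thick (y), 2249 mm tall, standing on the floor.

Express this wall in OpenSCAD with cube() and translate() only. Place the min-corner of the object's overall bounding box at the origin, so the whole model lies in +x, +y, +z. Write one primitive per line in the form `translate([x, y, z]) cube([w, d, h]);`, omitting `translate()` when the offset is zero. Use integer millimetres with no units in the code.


cube([3076, 290, 2249]);


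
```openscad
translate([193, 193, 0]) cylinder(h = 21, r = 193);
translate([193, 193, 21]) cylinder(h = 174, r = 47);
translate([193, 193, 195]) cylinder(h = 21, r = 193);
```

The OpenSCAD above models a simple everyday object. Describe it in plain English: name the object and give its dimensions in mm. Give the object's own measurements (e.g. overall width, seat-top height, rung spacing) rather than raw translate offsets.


A spool: two coaxial disc flanges of radius 193 mm and thickness 21 mm, joined by a core cylinder of radius 47 mm and height 174 mm. The lower flange rests on z = 0 and the three cylinders share a vertical axis.


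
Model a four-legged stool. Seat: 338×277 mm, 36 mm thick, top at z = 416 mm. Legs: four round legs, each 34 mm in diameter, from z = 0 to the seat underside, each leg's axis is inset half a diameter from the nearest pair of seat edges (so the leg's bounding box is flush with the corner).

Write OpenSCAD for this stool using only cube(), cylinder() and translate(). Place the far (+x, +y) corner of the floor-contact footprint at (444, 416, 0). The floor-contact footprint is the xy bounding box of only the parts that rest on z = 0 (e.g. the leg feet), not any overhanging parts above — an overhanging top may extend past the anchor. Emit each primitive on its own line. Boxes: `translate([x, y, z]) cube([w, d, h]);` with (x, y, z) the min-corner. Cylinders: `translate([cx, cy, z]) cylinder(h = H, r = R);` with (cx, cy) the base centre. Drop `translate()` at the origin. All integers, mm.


translate([106, 139, 380]) cube([338, 277, 36]);
translate([123, 156, 0]) cylinder(h = 380, r = 17);
translate([427, 156, 0]) cylinder(h = 380, r = 17);
translate([123, 399, 0]) cylinder(h = 380, r = 17);
translate([427, 399, 0]) cylinder(h = 380, r = 17);


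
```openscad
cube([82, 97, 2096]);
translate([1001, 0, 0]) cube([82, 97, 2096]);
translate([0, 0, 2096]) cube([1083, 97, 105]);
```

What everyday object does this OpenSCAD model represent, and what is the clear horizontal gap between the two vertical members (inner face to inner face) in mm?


A door frame. The clear opening width is 919 mm.

Two 2096 mm tall posts with a header on top — a door frame. The left jamb is 82 mm wide at x = 0; the right jamb starts at x = 1001. The clear opening is 1001 − 82 = 919 mm.


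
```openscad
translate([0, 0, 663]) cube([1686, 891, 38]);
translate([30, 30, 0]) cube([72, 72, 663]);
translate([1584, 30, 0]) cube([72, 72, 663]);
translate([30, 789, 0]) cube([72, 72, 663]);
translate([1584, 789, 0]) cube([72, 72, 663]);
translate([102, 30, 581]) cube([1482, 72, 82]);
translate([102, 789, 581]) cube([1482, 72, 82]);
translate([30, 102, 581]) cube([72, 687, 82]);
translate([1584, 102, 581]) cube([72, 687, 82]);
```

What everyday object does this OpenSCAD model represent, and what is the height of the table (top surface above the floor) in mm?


A table. The table height is 701 mm.

A 1686×891×38 slab sits at z = 663 on four 72 mm square posts — a table. The top surface is at 663 + 38 = 701 mm.


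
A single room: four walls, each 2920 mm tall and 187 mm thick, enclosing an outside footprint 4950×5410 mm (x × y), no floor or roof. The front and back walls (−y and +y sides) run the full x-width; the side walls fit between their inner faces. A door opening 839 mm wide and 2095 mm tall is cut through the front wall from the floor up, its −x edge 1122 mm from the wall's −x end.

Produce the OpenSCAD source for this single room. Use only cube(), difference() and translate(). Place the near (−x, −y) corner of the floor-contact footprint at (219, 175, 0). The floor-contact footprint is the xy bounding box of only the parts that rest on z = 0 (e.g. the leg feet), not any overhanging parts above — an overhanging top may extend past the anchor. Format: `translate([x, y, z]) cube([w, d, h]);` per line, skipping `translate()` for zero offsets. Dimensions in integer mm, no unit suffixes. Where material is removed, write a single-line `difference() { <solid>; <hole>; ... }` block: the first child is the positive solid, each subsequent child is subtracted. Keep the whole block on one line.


difference() { translate([219, 175, 0]) cube([4950, 187, 2920]); translate([1341, 175, 0]) cube([839, 187, 2095]); }
translate([219, 5398, 0]) cube([4950, 187, 2920]);
translate([219, 362, 0]) cube([187, 5036, 2920]);
translate([4982, 362, 0]) cube([187, 5036, 2920]);


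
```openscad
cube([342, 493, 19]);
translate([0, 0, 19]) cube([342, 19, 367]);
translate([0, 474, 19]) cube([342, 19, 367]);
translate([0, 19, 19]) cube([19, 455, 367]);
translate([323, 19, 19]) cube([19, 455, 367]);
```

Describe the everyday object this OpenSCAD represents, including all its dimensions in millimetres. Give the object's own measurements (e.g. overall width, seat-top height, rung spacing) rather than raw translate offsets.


An open-topped rectangular box: outside dimensions 342×493×386 mm, with a uniform wall and base thickness of 19 mm. The base is a full 342×493 slab on the floor; four walls sit on top of the base. The front and back walls (the −y and +y sides) span the full width; the two side walls fit between them.


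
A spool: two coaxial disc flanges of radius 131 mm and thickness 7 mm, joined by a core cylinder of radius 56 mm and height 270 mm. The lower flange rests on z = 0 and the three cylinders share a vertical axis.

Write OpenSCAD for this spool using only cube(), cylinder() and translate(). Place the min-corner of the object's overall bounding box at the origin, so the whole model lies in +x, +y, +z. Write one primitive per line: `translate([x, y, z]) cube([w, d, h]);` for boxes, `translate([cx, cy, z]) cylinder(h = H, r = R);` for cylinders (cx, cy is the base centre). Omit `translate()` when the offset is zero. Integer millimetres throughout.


translate([131, 131, 0]) cylinder(h = 7, r = 131);
translate([131, 131, 7]) cylinder(h = 270, r = 56);
translate([131, 131, 277]) cylinder(h = 7, r = 131);


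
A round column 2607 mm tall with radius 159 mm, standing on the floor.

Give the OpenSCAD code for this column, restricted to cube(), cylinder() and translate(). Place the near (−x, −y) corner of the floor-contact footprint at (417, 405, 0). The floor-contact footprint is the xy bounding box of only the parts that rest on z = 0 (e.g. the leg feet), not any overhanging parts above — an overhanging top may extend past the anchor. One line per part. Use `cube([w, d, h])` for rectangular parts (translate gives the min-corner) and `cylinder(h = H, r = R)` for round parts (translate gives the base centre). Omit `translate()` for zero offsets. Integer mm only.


translate([576, 564, 0]) cylinder(h = 2607, r = 159);
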